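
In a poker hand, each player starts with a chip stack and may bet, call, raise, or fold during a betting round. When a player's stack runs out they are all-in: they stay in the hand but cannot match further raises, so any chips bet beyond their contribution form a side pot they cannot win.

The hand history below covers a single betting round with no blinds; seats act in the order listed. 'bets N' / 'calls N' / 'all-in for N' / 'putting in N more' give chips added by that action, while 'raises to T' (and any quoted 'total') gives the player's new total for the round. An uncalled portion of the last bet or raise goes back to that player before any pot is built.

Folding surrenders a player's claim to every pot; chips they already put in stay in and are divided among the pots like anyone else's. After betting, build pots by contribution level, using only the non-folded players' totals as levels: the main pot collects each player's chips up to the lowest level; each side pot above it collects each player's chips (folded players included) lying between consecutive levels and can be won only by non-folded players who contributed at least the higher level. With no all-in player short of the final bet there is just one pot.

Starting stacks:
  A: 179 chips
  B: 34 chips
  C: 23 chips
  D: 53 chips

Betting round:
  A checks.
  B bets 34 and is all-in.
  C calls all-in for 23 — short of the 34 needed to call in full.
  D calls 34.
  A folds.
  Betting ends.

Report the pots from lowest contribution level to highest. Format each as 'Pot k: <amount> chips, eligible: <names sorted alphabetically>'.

Contributions: B=34, C=23, D=34
Folded: A
Pot levels (distinct totals of non-folded players): 23, 34
Layer 1-23: 23 each from B, C, D = 23*3 = 69 chips; eligible B, C, D
Layer 24-34: 11 each from B, D = 11*2 = 22 chips; eligible B, D

Pot 1: 69 chips, eligible: B, C, D
Pot 2: 22 chips, eligible: B, D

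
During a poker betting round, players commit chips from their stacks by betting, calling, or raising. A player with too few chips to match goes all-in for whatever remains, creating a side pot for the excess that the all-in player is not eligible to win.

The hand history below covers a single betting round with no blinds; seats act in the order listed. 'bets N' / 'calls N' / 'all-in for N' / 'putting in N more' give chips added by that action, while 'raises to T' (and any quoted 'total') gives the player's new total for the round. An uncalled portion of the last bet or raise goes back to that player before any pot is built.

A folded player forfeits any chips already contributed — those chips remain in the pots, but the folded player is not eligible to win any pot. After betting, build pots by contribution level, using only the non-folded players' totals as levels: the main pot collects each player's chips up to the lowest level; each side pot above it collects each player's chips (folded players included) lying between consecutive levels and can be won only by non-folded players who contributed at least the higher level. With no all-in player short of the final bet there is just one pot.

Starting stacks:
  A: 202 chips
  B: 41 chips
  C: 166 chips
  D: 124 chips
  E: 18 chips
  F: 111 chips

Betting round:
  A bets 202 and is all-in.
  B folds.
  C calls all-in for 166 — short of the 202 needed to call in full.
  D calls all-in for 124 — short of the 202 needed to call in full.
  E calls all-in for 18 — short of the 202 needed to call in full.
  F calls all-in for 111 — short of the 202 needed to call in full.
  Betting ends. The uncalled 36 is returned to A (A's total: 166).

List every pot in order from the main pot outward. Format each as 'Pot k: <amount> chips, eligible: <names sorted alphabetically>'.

Pot 1: 90 chips, eligible: A, C, D, E, F
Pot 2: 372 chips, eligible: A, C, D, F
Pot 3: 39 chips, eligible: A, C, D
Pot 4: 84 chips, eligible: A, C

Derivation:
Contributions (after 36 returned to A): A=166, C=166, D=124, E=18, F=111
Folded: B
Pot levels (distinct totals of non-folded players): 18, 111, 124, 166
Layer 1-18: 18 each from A, C, D, E, F = 18*5 = 90 chips; eligible A, C, D, E, F
Layer 19-111: 93 each from A, C, D, F = 93*4 = 372 chips; eligible A, C, D, F
Layer 112-124: 13 each from A, C, D = 13*3 = 39 chips; eligible A, C, D
Layer 125-166: 42 each from A, C = 42*2 = 84 chips; eligible A, C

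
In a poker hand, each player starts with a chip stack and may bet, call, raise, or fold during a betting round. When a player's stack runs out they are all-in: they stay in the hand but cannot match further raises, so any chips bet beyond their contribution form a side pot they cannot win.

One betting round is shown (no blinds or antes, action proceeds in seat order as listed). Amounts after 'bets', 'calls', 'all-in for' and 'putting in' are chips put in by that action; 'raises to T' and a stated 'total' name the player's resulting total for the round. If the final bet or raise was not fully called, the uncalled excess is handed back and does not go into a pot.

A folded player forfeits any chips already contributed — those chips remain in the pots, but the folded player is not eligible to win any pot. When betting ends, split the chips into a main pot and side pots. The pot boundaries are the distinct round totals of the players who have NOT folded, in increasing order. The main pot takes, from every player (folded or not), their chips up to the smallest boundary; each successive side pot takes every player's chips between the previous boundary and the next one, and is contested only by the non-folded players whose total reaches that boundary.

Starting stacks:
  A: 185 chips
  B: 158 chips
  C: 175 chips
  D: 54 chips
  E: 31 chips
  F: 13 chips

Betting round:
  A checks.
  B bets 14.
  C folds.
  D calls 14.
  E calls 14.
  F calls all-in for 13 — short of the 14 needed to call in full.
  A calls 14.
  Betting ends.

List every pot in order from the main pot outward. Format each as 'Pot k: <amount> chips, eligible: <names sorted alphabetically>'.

Pot 1: 65 chips, eligible: A, B, D, E, F
Pot 2: 4 chips, eligible: A, B, D, E

Derivation:
Contributions: A=14, B=14, D=14, E=14, F=13
Folded: C
Pot levels (distinct totals of non-folded players): 13, 14
Layer 1-13: 13 each from A, B, D, E, F = 13*5 = 65 chips; eligible A, B, D, E, F
Layer 14-14: 1 each from A, B, D, E = 1*4 = 4 chips; eligible A, B, D, E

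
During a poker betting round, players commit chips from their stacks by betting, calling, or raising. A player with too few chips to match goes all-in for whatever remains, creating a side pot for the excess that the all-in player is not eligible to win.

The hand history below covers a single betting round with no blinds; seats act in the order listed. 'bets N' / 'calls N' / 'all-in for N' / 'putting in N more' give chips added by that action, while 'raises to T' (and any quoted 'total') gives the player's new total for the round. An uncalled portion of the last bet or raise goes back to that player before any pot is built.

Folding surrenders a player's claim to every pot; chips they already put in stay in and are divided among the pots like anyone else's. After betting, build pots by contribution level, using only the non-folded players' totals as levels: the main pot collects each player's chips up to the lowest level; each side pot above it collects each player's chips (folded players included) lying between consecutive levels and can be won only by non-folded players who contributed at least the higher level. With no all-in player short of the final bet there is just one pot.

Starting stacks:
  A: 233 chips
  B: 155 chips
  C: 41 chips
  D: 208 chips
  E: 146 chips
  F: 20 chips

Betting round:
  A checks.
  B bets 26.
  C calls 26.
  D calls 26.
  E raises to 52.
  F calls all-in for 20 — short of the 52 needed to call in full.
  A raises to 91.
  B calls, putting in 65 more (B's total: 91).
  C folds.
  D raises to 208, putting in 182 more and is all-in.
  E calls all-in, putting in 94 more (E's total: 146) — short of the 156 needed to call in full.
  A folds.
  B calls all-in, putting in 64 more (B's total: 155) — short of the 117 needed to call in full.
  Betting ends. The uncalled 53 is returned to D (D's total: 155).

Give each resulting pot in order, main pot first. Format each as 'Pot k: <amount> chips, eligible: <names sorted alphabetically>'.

Pot 1: 120 chips, eligible: B, D, E, F
Pot 2: 455 chips, eligible: B, D, E
Pot 3: 18 chips, eligible: B, D

Derivation:
Contributions (after 53 returned to D): A=91, B=155, C=26, D=155, E=146, F=20
Folded: A, C
Pot levels (distinct totals of non-folded players): 20, 146, 155
Layer 1-20: 20 each from A, B, C, D, E, F = 20*6 = 120 chips; eligible B, D, E, F
Layer 21-146: A 71 + B 126 + C 6 + D 126 + E 126 = 455 chips; eligible B, D, E
Layer 147-155: 9 each from B, D = 9*2 = 18 chips; eligible B, D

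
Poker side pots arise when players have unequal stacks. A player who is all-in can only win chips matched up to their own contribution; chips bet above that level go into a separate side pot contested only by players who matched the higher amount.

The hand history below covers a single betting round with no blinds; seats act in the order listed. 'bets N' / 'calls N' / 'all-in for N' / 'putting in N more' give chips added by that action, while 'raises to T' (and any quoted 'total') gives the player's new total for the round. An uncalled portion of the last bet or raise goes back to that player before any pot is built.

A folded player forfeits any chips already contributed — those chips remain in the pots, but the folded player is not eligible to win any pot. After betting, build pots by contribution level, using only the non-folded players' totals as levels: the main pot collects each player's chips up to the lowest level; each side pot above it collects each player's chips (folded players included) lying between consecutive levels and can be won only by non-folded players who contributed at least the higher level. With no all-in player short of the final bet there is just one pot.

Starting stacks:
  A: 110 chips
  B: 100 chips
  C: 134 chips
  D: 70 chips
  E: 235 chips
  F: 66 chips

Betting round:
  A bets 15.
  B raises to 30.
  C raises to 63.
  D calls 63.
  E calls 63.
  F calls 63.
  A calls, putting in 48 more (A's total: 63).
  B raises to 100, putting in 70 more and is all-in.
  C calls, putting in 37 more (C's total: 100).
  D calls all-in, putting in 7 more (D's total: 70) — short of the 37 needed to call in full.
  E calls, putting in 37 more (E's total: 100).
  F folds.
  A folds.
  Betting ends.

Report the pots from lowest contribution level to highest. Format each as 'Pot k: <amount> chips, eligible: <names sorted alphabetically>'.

Contributions: A=63, B=100, C=100, D=70, E=100, F=63
Folded: A, F
Pot levels (distinct totals of non-folded players): 70, 100
Layer 1-70: A 63 + B 70 + C 70 + D 70 + E 70 + F 63 = 406 chips; eligible B, C, D, E
Layer 71-100: 30 each from B, C, E = 30*3 = 90 chips; eligible B, C, E

Pot 1: 406 chips, eligible: B, C, D, E
Pot 2: 90 chips, eligible: B, C, E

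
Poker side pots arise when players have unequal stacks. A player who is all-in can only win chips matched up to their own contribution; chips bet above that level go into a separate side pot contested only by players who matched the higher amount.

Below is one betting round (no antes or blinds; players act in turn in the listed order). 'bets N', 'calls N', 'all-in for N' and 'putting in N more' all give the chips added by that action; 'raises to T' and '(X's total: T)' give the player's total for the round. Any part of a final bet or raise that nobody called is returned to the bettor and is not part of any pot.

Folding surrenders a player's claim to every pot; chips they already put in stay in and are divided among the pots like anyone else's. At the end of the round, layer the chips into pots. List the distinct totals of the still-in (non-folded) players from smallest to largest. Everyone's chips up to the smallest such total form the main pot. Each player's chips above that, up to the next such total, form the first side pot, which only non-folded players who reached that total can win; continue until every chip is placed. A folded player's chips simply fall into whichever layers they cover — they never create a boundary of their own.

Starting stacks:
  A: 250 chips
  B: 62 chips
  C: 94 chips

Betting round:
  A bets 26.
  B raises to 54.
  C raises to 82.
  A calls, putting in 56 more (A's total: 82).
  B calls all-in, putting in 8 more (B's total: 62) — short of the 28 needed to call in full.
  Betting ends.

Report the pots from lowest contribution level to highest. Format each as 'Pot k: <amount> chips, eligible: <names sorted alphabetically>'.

Contributions: A=82, B=62, C=82
Pot levels (distinct totals of non-folded players): 62, 82
Layer 1-62: 62 each from A, B, C = 62*3 = 186 chips; eligible A, B, C
Layer 63-82: 20 each from A, C = 20*2 = 40 chips; eligible A, C

Pot 1: 186 chips, eligible: A, B, C
Pot 2: 40 chips, eligible: A, C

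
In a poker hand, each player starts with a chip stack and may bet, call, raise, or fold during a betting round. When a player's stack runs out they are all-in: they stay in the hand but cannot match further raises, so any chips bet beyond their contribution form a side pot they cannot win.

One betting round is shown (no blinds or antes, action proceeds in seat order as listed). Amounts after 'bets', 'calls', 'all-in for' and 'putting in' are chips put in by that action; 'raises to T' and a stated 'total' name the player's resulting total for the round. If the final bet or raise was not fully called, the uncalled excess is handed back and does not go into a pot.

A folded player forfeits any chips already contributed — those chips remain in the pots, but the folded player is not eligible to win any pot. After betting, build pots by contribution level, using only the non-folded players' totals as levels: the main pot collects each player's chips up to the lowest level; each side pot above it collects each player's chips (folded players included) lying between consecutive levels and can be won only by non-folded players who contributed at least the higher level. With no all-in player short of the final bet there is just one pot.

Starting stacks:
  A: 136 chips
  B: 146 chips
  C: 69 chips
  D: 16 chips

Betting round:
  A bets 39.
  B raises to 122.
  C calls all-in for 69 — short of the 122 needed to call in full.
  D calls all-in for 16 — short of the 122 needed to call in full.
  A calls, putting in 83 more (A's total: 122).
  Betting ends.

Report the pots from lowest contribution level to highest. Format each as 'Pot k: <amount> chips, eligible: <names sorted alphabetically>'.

Contributions: A=122, B=122, C=69, D=16
Pot levels (distinct totals of non-folded players): 16, 69, 122
Layer 1-16: 16 each from A, B, C, D = 16*4 = 64 chips; eligible A, B, C, D
Layer 17-69: 53 each from A, B, C = 53*3 = 159 chips; eligible A, B, C
Layer 70-122: 53 each from A, B = 53*2 = 106 chips; eligible A, B

Pot 1: 64 chips, eligible: A, B, C, D
Pot 2: 159 chips, eligible: A, B, C
Pot 3: 106 chips, eligible: A, B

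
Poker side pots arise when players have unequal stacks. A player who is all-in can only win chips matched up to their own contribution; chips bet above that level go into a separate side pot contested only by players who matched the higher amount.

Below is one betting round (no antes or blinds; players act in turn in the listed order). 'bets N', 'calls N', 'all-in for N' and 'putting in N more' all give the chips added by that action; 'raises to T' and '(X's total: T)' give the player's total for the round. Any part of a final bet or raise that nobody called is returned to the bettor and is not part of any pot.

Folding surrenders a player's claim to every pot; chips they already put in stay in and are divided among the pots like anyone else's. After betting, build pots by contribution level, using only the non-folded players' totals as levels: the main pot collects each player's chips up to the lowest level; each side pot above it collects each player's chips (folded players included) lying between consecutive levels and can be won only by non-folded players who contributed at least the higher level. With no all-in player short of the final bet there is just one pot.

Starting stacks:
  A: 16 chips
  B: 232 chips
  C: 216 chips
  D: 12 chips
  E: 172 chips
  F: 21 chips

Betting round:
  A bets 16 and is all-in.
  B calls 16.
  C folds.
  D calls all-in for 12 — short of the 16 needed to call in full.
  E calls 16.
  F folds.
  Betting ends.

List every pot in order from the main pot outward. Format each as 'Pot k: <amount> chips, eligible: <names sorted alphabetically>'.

Pot 1: 48 chips, eligible: A, B, D, E
Pot 2: 12 chips, eligible: A, B, E

Derivation:
Contributions: A=16, B=16, D=12, E=16
Folded: C, F
Pot levels (distinct totals of non-folded players): 12, 16
Layer 1-12: 12 each from A, B, D, E = 12*4 = 48 chips; eligible A, B, D, E
Layer 13-16: 4 each from A, B, E = 4*3 = 12 chips; eligible A, B, E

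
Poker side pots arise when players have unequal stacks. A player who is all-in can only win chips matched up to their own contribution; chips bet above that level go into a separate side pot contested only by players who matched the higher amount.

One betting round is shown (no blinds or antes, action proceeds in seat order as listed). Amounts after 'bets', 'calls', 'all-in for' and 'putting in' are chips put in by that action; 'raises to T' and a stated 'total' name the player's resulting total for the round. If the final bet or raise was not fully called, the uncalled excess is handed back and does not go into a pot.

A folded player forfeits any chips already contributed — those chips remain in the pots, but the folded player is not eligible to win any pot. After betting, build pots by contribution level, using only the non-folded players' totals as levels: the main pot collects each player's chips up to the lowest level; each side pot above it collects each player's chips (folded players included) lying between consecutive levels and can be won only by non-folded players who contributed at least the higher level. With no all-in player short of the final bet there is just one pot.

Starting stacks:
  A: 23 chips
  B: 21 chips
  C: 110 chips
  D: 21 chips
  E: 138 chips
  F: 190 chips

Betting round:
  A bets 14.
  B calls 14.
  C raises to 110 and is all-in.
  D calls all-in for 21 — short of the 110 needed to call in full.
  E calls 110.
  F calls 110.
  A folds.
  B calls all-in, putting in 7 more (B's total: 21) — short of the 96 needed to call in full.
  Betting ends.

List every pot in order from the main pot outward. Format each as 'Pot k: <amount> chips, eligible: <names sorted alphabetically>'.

Pot 1: 119 chips, eligible: B, C, D, E, F
Pot 2: 267 chips, eligible: C, E, F

Derivation:
Contributions: A=14, B=21, C=110, D=21, E=110, F=110
Folded: A
Pot levels (distinct totals of non-folded players): 21, 110
Layer 1-21: A 14 + B 21 + C 21 + D 21 + E 21 + F 21 = 119 chips; eligible B, C, D, E, F
Layer 22-110: 89 each from C, E, F = 89*3 = 267 chips; eligible C, E, F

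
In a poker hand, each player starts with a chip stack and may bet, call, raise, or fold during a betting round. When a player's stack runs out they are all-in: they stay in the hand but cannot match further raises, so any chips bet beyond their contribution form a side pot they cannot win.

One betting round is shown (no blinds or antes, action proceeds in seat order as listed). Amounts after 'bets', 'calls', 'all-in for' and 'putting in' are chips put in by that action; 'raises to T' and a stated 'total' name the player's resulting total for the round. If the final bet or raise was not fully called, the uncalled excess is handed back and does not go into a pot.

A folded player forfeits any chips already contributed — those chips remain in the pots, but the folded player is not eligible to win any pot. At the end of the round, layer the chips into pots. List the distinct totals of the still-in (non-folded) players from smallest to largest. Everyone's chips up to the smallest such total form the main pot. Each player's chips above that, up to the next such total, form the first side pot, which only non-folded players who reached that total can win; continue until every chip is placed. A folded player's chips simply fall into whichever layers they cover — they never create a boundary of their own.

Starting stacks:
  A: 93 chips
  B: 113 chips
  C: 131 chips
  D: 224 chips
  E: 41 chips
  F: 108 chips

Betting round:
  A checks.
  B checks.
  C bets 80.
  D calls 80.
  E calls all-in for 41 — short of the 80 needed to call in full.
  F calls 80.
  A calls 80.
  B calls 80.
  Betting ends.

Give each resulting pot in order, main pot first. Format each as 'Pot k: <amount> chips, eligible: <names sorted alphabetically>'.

Contributions: A=80, B=80, C=80, D=80, E=41, F=80
Pot levels (distinct totals of non-folded players): 41, 80
Layer 1-41: 41 each from A, B, C, D, E, F = 41*6 = 246 chips; eligible A, B, C, D, E, F
Layer 42-80: 39 each from A, B, C, D, F = 39*5 = 195 chips; eligible A, B, C, D, F

Pot 1: 246 chips, eligible: A, B, C, D, E, F
Pot 2: 195 chips, eligible: A, B, C, D, F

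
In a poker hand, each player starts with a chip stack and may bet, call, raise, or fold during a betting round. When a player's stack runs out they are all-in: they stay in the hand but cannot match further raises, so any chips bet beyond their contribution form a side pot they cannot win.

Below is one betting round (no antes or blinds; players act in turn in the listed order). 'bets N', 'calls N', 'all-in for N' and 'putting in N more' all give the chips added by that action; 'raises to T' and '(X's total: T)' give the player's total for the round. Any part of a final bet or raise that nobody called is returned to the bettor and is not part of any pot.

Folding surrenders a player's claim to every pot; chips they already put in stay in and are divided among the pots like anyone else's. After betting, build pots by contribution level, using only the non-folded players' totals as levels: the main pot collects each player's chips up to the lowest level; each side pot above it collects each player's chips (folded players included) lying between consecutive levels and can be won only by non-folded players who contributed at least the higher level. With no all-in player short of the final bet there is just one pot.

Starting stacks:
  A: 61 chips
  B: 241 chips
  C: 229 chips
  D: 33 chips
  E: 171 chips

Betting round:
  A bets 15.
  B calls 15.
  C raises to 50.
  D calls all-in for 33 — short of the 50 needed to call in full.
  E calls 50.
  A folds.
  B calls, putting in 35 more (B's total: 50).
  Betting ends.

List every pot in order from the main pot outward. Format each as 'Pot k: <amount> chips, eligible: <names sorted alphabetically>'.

Pot 1: 147 chips, eligible: B, C, D, E
Pot 2: 51 chips, eligible: B, C, E

Derivation:
Contributions: A=15, B=50, C=50, D=33, E=50
Folded: A
Pot levels (distinct totals of non-folded players): 33, 50
Layer 1-33: A 15 + B 33 + C 33 + D 33 + E 33 = 147 chips; eligible B, C, D, E
Layer 34-50: 17 each from B, C, E = 17*3 = 51 chips; eligible B, C, E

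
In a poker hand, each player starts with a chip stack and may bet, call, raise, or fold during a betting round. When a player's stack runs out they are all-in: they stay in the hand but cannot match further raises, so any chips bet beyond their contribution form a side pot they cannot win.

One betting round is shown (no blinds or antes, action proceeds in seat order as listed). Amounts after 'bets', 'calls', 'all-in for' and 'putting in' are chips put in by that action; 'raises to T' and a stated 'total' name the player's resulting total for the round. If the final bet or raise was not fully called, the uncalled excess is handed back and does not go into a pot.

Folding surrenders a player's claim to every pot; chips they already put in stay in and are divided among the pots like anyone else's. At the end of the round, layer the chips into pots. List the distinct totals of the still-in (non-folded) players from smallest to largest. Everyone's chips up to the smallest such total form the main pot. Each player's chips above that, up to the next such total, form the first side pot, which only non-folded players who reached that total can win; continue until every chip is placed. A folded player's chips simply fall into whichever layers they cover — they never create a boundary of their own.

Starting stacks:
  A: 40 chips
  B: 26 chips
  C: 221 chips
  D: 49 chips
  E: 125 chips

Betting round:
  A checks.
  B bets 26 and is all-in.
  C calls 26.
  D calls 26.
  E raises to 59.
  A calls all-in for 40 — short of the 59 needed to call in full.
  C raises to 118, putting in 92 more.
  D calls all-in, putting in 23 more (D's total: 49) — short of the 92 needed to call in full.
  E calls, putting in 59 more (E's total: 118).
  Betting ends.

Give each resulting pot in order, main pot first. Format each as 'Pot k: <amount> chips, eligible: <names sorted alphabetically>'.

Contributions: A=40, B=26, C=118, D=49, E=118
Pot levels (distinct totals of non-folded players): 26, 40, 49, 118
Layer 1-26: 26 each from A, B, C, D, E = 26*5 = 130 chips; eligible A, B, C, D, E
Layer 27-40: 14 each from A, C, D, E = 14*4 = 56 chips; eligible A, C, D, E
Layer 41-49: 9 each from C, D, E = 9*3 = 27 chips; eligible C, D, E
Layer 50-118: 69 each from C, E = 69*2 = 138 chips; eligible C, E

Pot 1: 130 chips, eligible: A, B, C, D, E
Pot 2: 56 chips, eligible: A, C, D, E
Pot 3: 27 chips, eligible: C, D, E
Pot 4: 138 chips, eligible: C, E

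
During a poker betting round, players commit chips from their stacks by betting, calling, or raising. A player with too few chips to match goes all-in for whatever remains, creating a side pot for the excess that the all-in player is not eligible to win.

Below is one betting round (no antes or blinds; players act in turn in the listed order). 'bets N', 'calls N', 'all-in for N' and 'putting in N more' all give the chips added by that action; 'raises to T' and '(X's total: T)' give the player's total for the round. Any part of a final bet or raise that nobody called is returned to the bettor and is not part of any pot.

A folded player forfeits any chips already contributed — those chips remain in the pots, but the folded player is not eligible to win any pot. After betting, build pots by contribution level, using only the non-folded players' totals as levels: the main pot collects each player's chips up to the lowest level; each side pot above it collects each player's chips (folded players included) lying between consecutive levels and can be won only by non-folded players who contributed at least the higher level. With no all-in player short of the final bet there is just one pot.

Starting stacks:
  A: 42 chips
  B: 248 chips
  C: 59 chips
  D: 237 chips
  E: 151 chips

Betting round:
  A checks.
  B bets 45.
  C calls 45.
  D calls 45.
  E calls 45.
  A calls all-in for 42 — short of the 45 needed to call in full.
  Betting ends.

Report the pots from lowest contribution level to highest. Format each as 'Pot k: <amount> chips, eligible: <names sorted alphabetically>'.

Contributions: A=42, B=45, C=45, D=45, E=45
Pot levels (distinct totals of non-folded players): 42, 45
Layer 1-42: 42 each from A, B, C, D, E = 42*5 = 210 chips; eligible A, B, C, D, E
Layer 43-45: 3 each from B, C, D, E = 3*4 = 12 chips; eligible B, C, D, E

Pot 1: 210 chips, eligible: A, B, C, D, E
Pot 2: 12 chips, eligible: B, C, D, E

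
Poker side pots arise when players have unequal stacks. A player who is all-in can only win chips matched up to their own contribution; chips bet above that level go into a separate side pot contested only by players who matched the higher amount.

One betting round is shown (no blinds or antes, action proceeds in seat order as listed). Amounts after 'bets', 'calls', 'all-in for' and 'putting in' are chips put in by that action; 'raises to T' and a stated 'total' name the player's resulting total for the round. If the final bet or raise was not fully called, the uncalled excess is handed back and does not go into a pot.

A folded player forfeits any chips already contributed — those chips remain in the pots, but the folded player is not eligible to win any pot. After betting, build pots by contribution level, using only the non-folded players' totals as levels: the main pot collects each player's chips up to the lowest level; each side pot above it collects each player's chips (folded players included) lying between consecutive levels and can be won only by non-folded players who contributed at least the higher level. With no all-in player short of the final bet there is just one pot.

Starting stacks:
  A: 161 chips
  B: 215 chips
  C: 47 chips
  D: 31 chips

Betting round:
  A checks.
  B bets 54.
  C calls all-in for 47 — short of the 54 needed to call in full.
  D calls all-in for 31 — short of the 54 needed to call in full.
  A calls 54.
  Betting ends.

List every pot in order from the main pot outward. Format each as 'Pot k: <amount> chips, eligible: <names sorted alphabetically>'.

Contributions: A=54, B=54, C=47, D=31
Pot levels (distinct totals of non-folded players): 31, 47, 54
Layer 1-31: 31 each from A, B, C, D = 31*4 = 124 chips; eligible A, B, C, D
Layer 32-47: 16 each from A, B, C = 16*3 = 48 chips; eligible A, B, C
Layer 48-54: 7 each from A, B = 7*2 = 14 chips; eligible A, B

Pot 1: 124 chips, eligible: A, B, C, D
Pot 2: 48 chips, eligible: A, B, C
Pot 3: 14 chips, eligible: A, B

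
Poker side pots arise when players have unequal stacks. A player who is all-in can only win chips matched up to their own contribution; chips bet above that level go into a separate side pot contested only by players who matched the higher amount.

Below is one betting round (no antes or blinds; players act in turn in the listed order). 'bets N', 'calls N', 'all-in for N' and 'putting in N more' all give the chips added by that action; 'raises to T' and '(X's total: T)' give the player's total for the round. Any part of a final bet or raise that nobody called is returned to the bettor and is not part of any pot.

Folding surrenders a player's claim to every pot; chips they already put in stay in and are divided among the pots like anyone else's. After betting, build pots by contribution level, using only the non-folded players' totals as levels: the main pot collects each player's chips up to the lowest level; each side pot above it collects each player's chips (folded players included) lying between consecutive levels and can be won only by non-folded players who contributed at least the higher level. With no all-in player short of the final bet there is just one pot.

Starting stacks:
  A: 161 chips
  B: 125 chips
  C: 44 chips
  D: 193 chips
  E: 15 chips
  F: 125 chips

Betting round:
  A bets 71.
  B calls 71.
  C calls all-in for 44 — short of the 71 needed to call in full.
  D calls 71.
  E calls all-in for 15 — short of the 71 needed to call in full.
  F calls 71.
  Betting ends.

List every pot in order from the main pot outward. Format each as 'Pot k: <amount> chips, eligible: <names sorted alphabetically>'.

Pot 1: 90 chips, eligible: A, B, C, D, E, F
Pot 2: 145 chips, eligible: A, B, C, D, F
Pot 3: 108 chips, eligible: A, B, D, F

Derivation:
Contributions: A=71, B=71, C=44, D=71, E=15, F=71
Pot levels (distinct totals of non-folded players): 15, 44, 71
Layer 1-15: 15 each from A, B, C, D, E, F = 15*6 = 90 chips; eligible A, B, C, D, E, F
Layer 16-44: 29 each from A, B, C, D, F = 29*5 = 145 chips; eligible A, B, C, D, F
Layer 45-71: 27 each from A, B, D, F = 27*4 = 108 chips; eligible A, B, D, F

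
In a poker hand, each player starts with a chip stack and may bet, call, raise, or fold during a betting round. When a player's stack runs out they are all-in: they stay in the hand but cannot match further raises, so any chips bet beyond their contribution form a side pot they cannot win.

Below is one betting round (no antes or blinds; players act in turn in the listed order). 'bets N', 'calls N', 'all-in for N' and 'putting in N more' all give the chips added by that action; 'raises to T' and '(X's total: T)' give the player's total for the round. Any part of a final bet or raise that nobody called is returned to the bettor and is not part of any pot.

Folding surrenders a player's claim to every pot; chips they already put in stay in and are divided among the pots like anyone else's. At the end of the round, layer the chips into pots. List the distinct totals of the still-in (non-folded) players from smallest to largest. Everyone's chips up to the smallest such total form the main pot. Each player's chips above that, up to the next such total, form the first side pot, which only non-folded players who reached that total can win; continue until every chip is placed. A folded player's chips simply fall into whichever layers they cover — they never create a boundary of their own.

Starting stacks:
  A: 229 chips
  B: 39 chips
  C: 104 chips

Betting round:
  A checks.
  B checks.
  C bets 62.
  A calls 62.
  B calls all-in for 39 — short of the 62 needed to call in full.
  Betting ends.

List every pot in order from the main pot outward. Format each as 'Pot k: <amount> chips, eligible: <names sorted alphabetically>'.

Pot 1: 117 chips, eligible: A, B, C
Pot 2: 46 chips, eligible: A, C

Derivation:
Contributions: A=62, B=39, C=62
Pot levels (distinct totals of non-folded players): 39, 62
Layer 1-39: 39 each from A, B, C = 39*3 = 117 chips; eligible A, B, C
Layer 40-62: 23 each from A, C = 23*2 = 46 chips; eligible A, C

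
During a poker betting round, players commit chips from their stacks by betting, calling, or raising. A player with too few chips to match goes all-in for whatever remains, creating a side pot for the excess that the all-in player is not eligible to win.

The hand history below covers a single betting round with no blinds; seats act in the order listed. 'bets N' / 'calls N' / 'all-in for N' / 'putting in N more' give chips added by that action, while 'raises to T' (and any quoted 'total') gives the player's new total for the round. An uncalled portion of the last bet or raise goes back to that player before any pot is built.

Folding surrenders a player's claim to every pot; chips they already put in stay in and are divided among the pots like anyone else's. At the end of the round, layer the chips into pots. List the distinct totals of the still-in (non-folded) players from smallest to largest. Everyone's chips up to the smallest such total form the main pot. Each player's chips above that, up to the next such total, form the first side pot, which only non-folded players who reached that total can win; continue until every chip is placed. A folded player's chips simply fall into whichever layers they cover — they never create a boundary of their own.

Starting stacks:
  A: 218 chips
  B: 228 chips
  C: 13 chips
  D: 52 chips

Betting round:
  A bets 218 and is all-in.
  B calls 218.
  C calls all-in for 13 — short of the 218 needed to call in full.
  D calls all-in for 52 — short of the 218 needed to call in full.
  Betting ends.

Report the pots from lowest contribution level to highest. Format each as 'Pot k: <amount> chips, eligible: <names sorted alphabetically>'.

Pot 1: 52 chips, eligible: A, B, C, D
Pot 2: 117 chips, eligible: A, B, D
Pot 3: 332 chips, eligible: A, B

Derivation:
Contributions: A=218, B=218, C=13, D=52
Pot levels (distinct totals of non-folded players): 13, 52, 218
Layer 1-13: 13 each from A, B, C, D = 13*4 = 52 chips; eligible A, B, C, D
Layer 14-52: 39 each from A, B, D = 39*3 = 117 chips; eligible A, B, D
Layer 53-218: 166 each from A, B = 166*2 = 332 chips; eligible A, B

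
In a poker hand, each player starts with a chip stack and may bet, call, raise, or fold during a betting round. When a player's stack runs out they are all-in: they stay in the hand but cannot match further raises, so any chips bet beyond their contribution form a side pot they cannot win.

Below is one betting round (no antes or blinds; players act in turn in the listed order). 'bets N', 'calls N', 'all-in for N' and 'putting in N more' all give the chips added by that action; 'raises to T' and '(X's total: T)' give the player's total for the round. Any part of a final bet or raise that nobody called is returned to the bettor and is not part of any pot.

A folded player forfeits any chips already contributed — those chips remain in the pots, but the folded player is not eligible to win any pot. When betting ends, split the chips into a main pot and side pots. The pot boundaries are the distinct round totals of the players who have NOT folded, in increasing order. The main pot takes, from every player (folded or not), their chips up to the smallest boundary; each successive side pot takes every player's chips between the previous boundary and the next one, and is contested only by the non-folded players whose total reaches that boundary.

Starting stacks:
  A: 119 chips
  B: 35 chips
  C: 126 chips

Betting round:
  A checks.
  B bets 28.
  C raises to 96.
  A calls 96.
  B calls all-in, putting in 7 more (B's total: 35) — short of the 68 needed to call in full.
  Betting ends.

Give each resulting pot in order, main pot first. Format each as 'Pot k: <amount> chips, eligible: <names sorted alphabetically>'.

Contributions: A=96, B=35, C=96
Pot levels (distinct totals of non-folded players): 35, 96
Layer 1-35: 35 each from A, B, C = 35*3 = 105 chips; eligible A, B, C
Layer 36-96: 61 each from A, C = 61*2 = 122 chips; eligible A, C

Pot 1: 105 chips, eligible: A, B, C
Pot 2: 122 chips, eligible: A, C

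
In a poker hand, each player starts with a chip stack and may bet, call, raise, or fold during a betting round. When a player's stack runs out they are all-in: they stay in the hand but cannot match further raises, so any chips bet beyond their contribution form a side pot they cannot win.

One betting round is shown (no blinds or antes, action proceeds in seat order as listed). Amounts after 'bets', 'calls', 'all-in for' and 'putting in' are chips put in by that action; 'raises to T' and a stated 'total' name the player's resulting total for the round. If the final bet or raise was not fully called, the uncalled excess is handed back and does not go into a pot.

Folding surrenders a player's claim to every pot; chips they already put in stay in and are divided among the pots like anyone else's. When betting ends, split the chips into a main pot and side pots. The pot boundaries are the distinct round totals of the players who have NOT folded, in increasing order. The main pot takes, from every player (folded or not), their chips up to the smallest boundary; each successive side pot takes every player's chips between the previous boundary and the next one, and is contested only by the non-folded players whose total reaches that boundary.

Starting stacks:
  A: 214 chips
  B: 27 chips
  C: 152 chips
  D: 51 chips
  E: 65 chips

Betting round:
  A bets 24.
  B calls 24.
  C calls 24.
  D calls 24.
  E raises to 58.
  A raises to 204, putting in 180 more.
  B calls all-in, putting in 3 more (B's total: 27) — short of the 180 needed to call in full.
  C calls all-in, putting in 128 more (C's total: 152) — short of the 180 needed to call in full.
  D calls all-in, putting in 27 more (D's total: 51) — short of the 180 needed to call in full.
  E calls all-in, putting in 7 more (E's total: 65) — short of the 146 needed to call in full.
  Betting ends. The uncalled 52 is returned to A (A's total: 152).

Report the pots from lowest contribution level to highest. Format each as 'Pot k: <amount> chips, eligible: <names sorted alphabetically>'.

Contributions (after 52 returned to A): A=152, B=27, C=152, D=51, E=65
Pot levels (distinct totals of non-folded players): 27, 51, 65, 152
Layer 1-27: 27 each from A, B, C, D, E = 27*5 = 135 chips; eligible A, B, C, D, E
Layer 28-51: 24 each from A, C, D, E = 24*4 = 96 chips; eligible A, C, D, E
Layer 52-65: 14 each from A, C, E = 14*3 = 42 chips; eligible A, C, E
Layer 66-152: 87 each from A, C = 87*2 = 174 chips; eligible A, C

Pot 1: 135 chips, eligible: A, B, C, D, E
Pot 2: 96 chips, eligible: A, C, D, E
Pot 3: 42 chips, eligible: A, C, E
Pot 4: 174 chips, eligible: A, C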